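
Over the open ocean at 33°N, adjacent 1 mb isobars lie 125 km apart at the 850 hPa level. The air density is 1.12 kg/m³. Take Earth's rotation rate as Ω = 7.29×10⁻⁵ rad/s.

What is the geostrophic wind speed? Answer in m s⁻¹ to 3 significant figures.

Coriolis parameter at 33°N:
f = 2Ω sin φ = 2 × 7.29×10⁻⁵ × sin 33° = 7.94×10⁻⁵ s⁻¹
Pressure gradient: |∂P/∂n| = 100 Pa / 125000 m = 8.00×10⁻⁴ Pa/m
Geostrophic balance (pressure-gradient force = Coriolis force):
V_g = (1/(fρ)) |∂P/∂n| = 8.00×10⁻⁴ / (7.94×10⁻⁵ × 1.12) = 9.00 m/s

9.00 m s⁻¹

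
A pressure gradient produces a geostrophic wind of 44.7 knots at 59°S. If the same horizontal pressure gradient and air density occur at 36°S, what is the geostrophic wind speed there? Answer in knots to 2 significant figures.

65 knots

With the same pressure gradient and density, V_g ∝ 1/f ∝ 1/sin φ.
V₂ = V₁ · sin φ₁ / sin φ₂ = 44.7 × sin 59° / sin 36°
V₂ = 44.7 × 0.8572/0.5878 = 65 knots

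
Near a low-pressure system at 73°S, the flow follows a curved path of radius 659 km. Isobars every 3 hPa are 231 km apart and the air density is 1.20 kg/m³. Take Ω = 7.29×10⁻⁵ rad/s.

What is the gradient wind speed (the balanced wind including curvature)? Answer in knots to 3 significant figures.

14.0 knots

Coriolis parameter at 73°S:
f = 2Ω sin φ = 2 × 7.29×10⁻⁵ × sin 73° = 1.39×10⁻⁴ s⁻¹
Pressure gradient: |∂P/∂n| = 300 Pa / 231000 m = 1.30×10⁻³ Pa/m
Geostrophic speed: V_g = |∂P/∂n|/(fρ) = 1.30×10⁻³/(1.39×10⁻⁴ × 1.20) = 7.76 m/s
Around a low, centrifugal force acts outward with Coriolis, so pressure-gradient force balances both:
(1/ρ)|∂P/∂n| = fV + V²/R  →  V² + fR·V − fR·V_g = 0
With fR = 1.39×10⁻⁴ × 659×10³ m = 91.9 m/s:
V = [−fR + √((fR)² + 4 fR V_g)]/2 = [−91.9 + √(91.9² + 4×91.9×7.76)]/2 = 7.2 m/s
Subgeostrophic (V < V_g = 7.76 m/s), as expected around a low.
Converting: 7.2 m/s × 1.944 = 14.0 knots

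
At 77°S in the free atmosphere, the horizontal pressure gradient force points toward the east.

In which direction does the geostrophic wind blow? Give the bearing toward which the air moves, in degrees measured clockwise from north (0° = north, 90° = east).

000°

The pressure-gradient force points toward the east (bearing 090°).
Geostrophic balance: in the Southern Hemisphere the Coriolis force deflects motion to the left, so the geostrophic wind blows 90° to the left of the pressure-gradient force (low pressure on the right).
Rotating 090° by 90° counterclockwise gives 000° — the wind blows toward the north.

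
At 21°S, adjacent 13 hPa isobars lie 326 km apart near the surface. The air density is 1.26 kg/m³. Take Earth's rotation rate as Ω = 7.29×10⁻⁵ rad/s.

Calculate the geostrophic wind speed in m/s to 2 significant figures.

Coriolis parameter at 21°S:
f = 2Ω sin φ = 2 × 7.29×10⁻⁵ × sin 21° = 5.23×10⁻⁵ s⁻¹
Pressure gradient: |∂P/∂n| = 1300 Pa / 326000 m = 3.99×10⁻³ Pa/m
Geostrophic balance (pressure-gradient force = Coriolis force):
V_g = (1/(fρ)) |∂P/∂n| = 3.99×10⁻³ / (5.23×10⁻⁵ × 1.26) = 60.6 m/s

61 m/s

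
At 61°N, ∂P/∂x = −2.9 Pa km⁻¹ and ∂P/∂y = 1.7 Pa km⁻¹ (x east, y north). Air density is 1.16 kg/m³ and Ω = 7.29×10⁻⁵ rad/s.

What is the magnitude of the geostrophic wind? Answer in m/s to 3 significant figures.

22.7 m/s

Coriolis parameter at 61°N:
f = 2Ω sin φ = 2 × 7.29×10⁻⁵ × sin 61° = 1.28×10⁻⁴ s⁻¹
Component geostrophic relations (x east, y north):
u_g = −(1/(fρ)) ∂P/∂y,  v_g = (1/(fρ)) ∂P/∂x
u_g = −(1.7×10⁻³)/(1.28×10⁻⁴ × 1.16) = −11.5 m/s;  v_g = (−2.9×10⁻³)/(1.28×10⁻⁴ × 1.16) = −19.6 m/s
|V_g| = √(u_g² + v_g²) = 22.7 m/s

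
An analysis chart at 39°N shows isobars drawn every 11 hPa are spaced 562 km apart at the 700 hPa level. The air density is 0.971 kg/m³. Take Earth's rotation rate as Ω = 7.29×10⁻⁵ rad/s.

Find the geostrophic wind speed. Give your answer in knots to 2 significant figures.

Coriolis parameter at 39°N:
f = 2Ω sin φ = 2 × 7.29×10⁻⁵ × sin 39° = 9.18×10⁻⁵ s⁻¹
Pressure gradient: |∂P/∂n| = 1100 Pa / 562000 m = 1.96×10⁻³ Pa/m
Geostrophic balance (pressure-gradient force = Coriolis force):
V_g = (1/(fρ)) |∂P/∂n| = 1.96×10⁻³ / (9.18×10⁻⁵ × 0.971) = 22.0 m/s
Converting: 22.0 m/s × 1.944 = 43 knots

43 knots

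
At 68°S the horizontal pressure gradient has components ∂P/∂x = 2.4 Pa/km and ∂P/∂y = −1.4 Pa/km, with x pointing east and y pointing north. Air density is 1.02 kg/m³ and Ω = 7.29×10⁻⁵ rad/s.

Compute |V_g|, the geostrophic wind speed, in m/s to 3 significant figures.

20.2 m/s

Coriolis parameter at 68°S:
f = 2Ω sin φ = 2 × 7.29×10⁻⁵ × sin 68° = 1.35×10⁻⁴ s⁻¹
In the Southern Hemisphere f is negative: f = −1.35×10⁻⁴ s⁻¹.
Component geostrophic relations (x east, y north):
u_g = −(1/(fρ)) ∂P/∂y,  v_g = (1/(fρ)) ∂P/∂x
u_g = −(−1.4×10⁻³)/(−1.35×10⁻⁴ × 1.02) = −10.2 m/s;  v_g = (2.4×10⁻³)/(−1.35×10⁻⁴ × 1.02) = −17.4 m/s
|V_g| = √(u_g² + v_g²) = 20.2 m/s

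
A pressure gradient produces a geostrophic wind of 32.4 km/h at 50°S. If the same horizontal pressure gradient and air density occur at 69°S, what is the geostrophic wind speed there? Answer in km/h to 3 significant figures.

With the same pressure gradient and density, V_g ∝ 1/f ∝ 1/sin φ.
V₂ = V₁ · sin φ₁ / sin φ₂ = 32.4 × sin 50° / sin 69°
V₂ = 32.4 × 0.7660/0.9336 = 26.6 km/h

26.6 km/h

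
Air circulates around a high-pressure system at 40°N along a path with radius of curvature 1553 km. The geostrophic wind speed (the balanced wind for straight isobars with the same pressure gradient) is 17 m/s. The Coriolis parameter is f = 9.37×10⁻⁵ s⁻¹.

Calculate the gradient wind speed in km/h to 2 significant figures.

71 km/h

Around a high, pressure-gradient force acts outward with centrifugal, so Coriolis balances both:
fV = (1/ρ)|∂P/∂n| + V²/R  →  V² − fR·V + fR·V_g = 0
With fR = 9.37×10⁻⁵ × 1553×10³ m = 146 m/s:
V = [fR − √((fR)² − 4 fR V_g)]/2 = [146 − √(146² − 4×146×17)]/2 = 19.7 m/s
Supergeostrophic (V > V_g = 17 m/s), as expected around a high.
Converting: 19.7 m/s × 3.6 = 71 km/h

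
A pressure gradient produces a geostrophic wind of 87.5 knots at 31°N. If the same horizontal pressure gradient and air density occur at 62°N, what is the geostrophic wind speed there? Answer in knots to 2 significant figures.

With the same pressure gradient and density, V_g ∝ 1/f ∝ 1/sin φ.
V₂ = V₁ · sin φ₁ / sin φ₂ = 87.5 × sin 31° / sin 62°
V₂ = 87.5 × 0.5150/0.8829 = 51 knots

51 knots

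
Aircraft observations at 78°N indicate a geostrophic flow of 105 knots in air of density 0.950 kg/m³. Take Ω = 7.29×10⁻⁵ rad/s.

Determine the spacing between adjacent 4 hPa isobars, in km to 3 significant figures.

54.7 km

Coriolis parameter at 78°N:
f = 2Ω sin φ = 2 × 7.29×10⁻⁵ × sin 78° = 1.43×10⁻⁴ s⁻¹
Wind speed in SI: 105 knots = 54.0 m/s
Geostrophic balance rearranged: |∂P/∂n| = f ρ V_g
|∂P/∂n| = 1.43×10⁻⁴ × 0.950 × 54.0 = 7.32×10⁻³ Pa/m
Isobar spacing: Δn = ΔP/|∂P/∂n| = 400 Pa / 7.32×10⁻³ Pa/m = 54657 m ≈ 54.7 km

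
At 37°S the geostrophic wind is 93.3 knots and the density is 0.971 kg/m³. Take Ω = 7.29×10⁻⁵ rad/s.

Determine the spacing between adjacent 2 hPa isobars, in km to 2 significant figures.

49 km

Coriolis parameter at 37°S:
f = 2Ω sin φ = 2 × 7.29×10⁻⁵ × sin 37° = 8.77×10⁻⁵ s⁻¹
Wind speed in SI: 93.3 knots = 48.0 m/s
Geostrophic balance rearranged: |∂P/∂n| = f ρ V_g
|∂P/∂n| = 8.77×10⁻⁵ × 0.971 × 48.0 = 4.09×10⁻³ Pa/m
Isobar spacing: Δn = ΔP/|∂P/∂n| = 200 Pa / 4.09×10⁻³ Pa/m = 48907 m ≈ 49 km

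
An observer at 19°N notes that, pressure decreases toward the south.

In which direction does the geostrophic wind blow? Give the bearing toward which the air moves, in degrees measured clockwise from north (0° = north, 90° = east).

270°

The pressure-gradient force points toward the south (bearing 180°).
Geostrophic balance: in the Northern Hemisphere the Coriolis force deflects motion to the right, so the geostrophic wind blows 90° to the right of the pressure-gradient force (low pressure on the left).
Rotating 180° by 90° clockwise gives 270° — the wind blows toward the west.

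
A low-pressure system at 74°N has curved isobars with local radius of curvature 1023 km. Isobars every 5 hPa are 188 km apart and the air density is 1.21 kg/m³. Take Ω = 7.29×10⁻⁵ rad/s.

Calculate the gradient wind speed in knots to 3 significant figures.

27.7 knots

Coriolis parameter at 74°N:
f = 2Ω sin φ = 2 × 7.29×10⁻⁵ × sin 74° = 1.40×10⁻⁴ s⁻¹
Pressure gradient: |∂P/∂n| = 500 Pa / 188000 m = 2.66×10⁻³ Pa/m
Geostrophic speed: V_g = |∂P/∂n|/(fρ) = 2.66×10⁻³/(1.40×10⁻⁴ × 1.21) = 15.7 m/s
Around a low, centrifugal force acts outward with Coriolis, so pressure-gradient force balances both:
(1/ρ)|∂P/∂n| = fV + V²/R  →  V² + fR·V − fR·V_g = 0
With fR = 1.40×10⁻⁴ × 1023×10³ m = 143 m/s:
V = [−fR + √((fR)² + 4 fR V_g)]/2 = [−143 + √(143² + 4×143×15.7)]/2 = 14.3 m/s
Subgeostrophic (V < V_g = 15.7 m/s), as expected around a low.
Converting: 14.3 m/s × 1.944 = 27.7 knots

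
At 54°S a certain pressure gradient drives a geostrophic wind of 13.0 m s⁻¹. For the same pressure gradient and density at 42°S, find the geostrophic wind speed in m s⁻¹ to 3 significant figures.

15.7 m s⁻¹

With the same pressure gradient and density, V_g ∝ 1/f ∝ 1/sin φ.
V₂ = V₁ · sin φ₁ / sin φ₂ = 13.0 × sin 54° / sin 42°
V₂ = 13.0 × 0.8090/0.6691 = 15.7 m s⁻¹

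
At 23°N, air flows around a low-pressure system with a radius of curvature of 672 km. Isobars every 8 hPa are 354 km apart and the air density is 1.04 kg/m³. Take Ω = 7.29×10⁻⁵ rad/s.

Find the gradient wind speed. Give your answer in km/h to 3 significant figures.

85.0 km/h

Coriolis parameter at 23°N:
f = 2Ω sin φ = 2 × 7.29×10⁻⁵ × sin 23° = 5.70×10⁻⁵ s⁻¹
Pressure gradient: |∂P/∂n| = 800 Pa / 354000 m = 2.26×10⁻³ Pa/m
Geostrophic speed: V_g = |∂P/∂n|/(fρ) = 2.26×10⁻³/(5.70×10⁻⁵ × 1.04) = 38.1 m/s
Around a low, centrifugal force acts outward with Coriolis, so pressure-gradient force balances both:
(1/ρ)|∂P/∂n| = fV + V²/R  →  V² + fR·V − fR·V_g = 0
With fR = 5.70×10⁻⁵ × 672×10³ m = 38.3 m/s:
V = [−fR + √((fR)² + 4 fR V_g)]/2 = [−38.3 + √(38.3² + 4×38.3×38.1)]/2 = 23.6 m/s
Subgeostrophic (V < V_g = 38.1 m/s), as expected around a low.
Converting: 23.6 m/s × 3.6 = 85.0 km/h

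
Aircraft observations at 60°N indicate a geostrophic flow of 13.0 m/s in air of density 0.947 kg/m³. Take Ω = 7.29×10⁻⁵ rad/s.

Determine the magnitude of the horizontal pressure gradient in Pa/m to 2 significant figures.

Coriolis parameter at 60°N:
f = 2Ω sin φ = 2 × 7.29×10⁻⁵ × sin 60° = 1.26×10⁻⁴ s⁻¹
Geostrophic balance rearranged: |∂P/∂n| = f ρ V_g
|∂P/∂n| = 1.26×10⁻⁴ × 0.947 × 13.0 = 1.55×10⁻³ Pa/m

1.6×10⁻³ Pa/m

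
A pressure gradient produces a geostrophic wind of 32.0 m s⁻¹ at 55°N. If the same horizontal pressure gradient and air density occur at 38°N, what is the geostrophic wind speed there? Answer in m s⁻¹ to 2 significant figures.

43 m s⁻¹

With the same pressure gradient and density, V_g ∝ 1/f ∝ 1/sin φ.
V₂ = V₁ · sin φ₁ / sin φ₂ = 32.0 × sin 55° / sin 38°
V₂ = 32.0 × 0.8192/0.6157 = 43 m s⁻¹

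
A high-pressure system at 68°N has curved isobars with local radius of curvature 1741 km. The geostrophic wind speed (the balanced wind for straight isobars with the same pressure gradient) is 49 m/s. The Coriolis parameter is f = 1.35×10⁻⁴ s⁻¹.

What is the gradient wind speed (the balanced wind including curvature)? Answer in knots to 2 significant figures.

140 knots

Around a high, pressure-gradient force acts outward with centrifugal, so Coriolis balances both:
fV = (1/ρ)|∂P/∂n| + V²/R  →  V² − fR·V + fR·V_g = 0
With fR = 1.35×10⁻⁴ × 1741×10³ m = 235 m/s:
V = [fR − √((fR)² − 4 fR V_g)]/2 = [235 − √(235² − 4×235×49)]/2 = 69.6 m/s
Supergeostrophic (V > V_g = 49 m/s), as expected around a high.
Converting: 69.6 m/s × 1.944 = 140 knots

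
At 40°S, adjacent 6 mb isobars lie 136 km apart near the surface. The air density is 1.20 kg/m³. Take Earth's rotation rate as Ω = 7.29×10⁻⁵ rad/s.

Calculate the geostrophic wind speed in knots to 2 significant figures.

Coriolis parameter at 40°S:
f = 2Ω sin φ = 2 × 7.29×10⁻⁵ × sin 40° = 9.37×10⁻⁵ s⁻¹
Pressure gradient: |∂P/∂n| = 600 Pa / 136000 m = 4.41×10⁻³ Pa/m
Geostrophic balance (pressure-gradient force = Coriolis force):
V_g = (1/(fρ)) |∂P/∂n| = 4.41×10⁻³ / (9.37×10⁻⁵ × 1.20) = 39.2 m/s
Converting: 39.2 m/s × 1.944 = 76 knots

76 knots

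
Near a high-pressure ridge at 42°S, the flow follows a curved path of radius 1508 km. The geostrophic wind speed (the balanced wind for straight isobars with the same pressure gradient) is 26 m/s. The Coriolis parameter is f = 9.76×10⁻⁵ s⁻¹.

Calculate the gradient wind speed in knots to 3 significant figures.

Around a high, pressure-gradient force acts outward with centrifugal, so Coriolis balances both:
fV = (1/ρ)|∂P/∂n| + V²/R  →  V² − fR·V + fR·V_g = 0
With fR = 9.76×10⁻⁵ × 1508×10³ m = 147 m/s:
V = [fR − √((fR)² − 4 fR V_g)]/2 = [147 − √(147² − 4×147×26)]/2 = 33.7 m/s
Supergeostrophic (V > V_g = 26 m/s), as expected around a high.
Converting: 33.7 m/s × 1.944 = 65.6 knots

65.6 knots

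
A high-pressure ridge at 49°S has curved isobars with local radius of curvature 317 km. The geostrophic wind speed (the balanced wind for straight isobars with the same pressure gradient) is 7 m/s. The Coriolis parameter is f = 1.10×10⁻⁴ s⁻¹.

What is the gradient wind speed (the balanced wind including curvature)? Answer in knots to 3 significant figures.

Around a high, pressure-gradient force acts outward with centrifugal, so Coriolis balances both:
fV = (1/ρ)|∂P/∂n| + V²/R  →  V² − fR·V + fR·V_g = 0
With fR = 1.10×10⁻⁴ × 317×10³ m = 34.9 m/s:
V = [fR − √((fR)² − 4 fR V_g)]/2 = [34.9 − √(34.9² − 4×34.9×7)]/2 = 9.7 m/s
Supergeostrophic (V > V_g = 7 m/s), as expected around a high.
Converting: 9.7 m/s × 1.944 = 18.8 knots

18.8 knots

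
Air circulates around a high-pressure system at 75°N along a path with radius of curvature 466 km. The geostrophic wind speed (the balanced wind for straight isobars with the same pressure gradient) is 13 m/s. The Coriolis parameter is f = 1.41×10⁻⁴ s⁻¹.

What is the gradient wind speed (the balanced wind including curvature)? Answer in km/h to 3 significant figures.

64.3 km/h

Around a high, pressure-gradient force acts outward with centrifugal, so Coriolis balances both:
fV = (1/ρ)|∂P/∂n| + V²/R  →  V² − fR·V + fR·V_g = 0
With fR = 1.41×10⁻⁴ × 466×10³ m = 65.7 m/s:
V = [fR − √((fR)² − 4 fR V_g)]/2 = [65.7 − √(65.7² − 4×65.7×13)]/2 = 17.8 m/s
Supergeostrophic (V > V_g = 13 m/s), as expected around a high.
Converting: 17.8 m/s × 3.6 = 64.3 km/h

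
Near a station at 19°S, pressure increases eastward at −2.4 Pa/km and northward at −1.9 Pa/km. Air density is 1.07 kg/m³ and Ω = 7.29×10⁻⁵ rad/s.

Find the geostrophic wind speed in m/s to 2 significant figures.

60 m/s

Coriolis parameter at 19°S:
f = 2Ω sin φ = 2 × 7.29×10⁻⁵ × sin 19° = 4.75×10⁻⁵ s⁻¹
In the Southern Hemisphere f is negative: f = −4.75×10⁻⁵ s⁻¹.
Component geostrophic relations (x east, y north):
u_g = −(1/(fρ)) ∂P/∂y,  v_g = (1/(fρ)) ∂P/∂x
u_g = −(−1.9×10⁻³)/(−4.75×10⁻⁵ × 1.07) = −37.4 m/s;  v_g = (−2.4×10⁻³)/(−4.75×10⁻⁵ × 1.07) = 47.3 m/s
|V_g| = √(u_g² + v_g²) = 60.3 m/s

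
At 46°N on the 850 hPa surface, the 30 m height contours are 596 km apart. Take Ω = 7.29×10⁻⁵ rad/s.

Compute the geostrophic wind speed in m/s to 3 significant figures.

Coriolis parameter at 46°N:
f = 2Ω sin φ = 2 × 7.29×10⁻⁵ × sin 46° = 1.05×10⁻⁴ s⁻¹
Height gradient: |∂Z/∂n| = 30 m / 596000 m = 5.03×10⁻⁵
On a pressure surface, geostrophic balance gives V_g = (g/f)|∂Z/∂n|:
V_g = 9.81 × 5.03×10⁻⁵ / 1.05×10⁻⁴ = 4.71 m/s

4.71 m/s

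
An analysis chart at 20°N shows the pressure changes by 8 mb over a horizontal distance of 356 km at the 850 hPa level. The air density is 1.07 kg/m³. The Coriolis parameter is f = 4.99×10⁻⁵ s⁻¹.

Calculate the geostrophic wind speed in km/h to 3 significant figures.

152 km/h

Pressure gradient: |∂P/∂n| = 800 Pa / 356000 m = 2.25×10⁻³ Pa/m
Geostrophic balance (pressure-gradient force = Coriolis force):
V_g = (1/(fρ)) |∂P/∂n| = 2.25×10⁻³ / (4.99×10⁻⁵ × 1.07) = 42.1 m/s
Converting: 42.1 m/s × 3.6 = 152 km/h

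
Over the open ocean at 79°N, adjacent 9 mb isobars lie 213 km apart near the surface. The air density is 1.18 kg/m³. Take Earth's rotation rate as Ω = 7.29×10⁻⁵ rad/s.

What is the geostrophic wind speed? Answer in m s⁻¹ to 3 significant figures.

Coriolis parameter at 79°N:
f = 2Ω sin φ = 2 × 7.29×10⁻⁵ × sin 79° = 1.43×10⁻⁴ s⁻¹
Pressure gradient: |∂P/∂n| = 900 Pa / 213000 m = 4.23×10⁻³ Pa/m
Geostrophic balance (pressure-gradient force = Coriolis force):
V_g = (1/(fρ)) |∂P/∂n| = 4.23×10⁻³ / (1.43×10⁻⁴ × 1.18) = 25.0 m/s

25.0 m s⁻¹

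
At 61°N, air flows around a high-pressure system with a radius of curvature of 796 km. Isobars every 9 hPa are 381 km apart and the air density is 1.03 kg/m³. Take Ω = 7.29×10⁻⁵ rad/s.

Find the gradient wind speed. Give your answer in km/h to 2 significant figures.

84 km/h

Coriolis parameter at 61°N:
f = 2Ω sin φ = 2 × 7.29×10⁻⁵ × sin 61° = 1.28×10⁻⁴ s⁻¹
Pressure gradient: |∂P/∂n| = 900 Pa / 381000 m = 2.36×10⁻³ Pa/m
Geostrophic speed: V_g = |∂P/∂n|/(fρ) = 2.36×10⁻³/(1.28×10⁻⁴ × 1.03) = 18.0 m/s
Around a high, pressure-gradient force acts outward with centrifugal, so Coriolis balances both:
fV = (1/ρ)|∂P/∂n| + V²/R  →  V² − fR·V + fR·V_g = 0
With fR = 1.28×10⁻⁴ × 796×10³ m = 102 m/s:
V = [fR − √((fR)² − 4 fR V_g)]/2 = [102 − √(102² − 4×102×18)]/2 = 23.4 m/s
Supergeostrophic (V > V_g = 18 m/s), as expected around a high.
Converting: 23.4 m/s × 3.6 = 84 km/h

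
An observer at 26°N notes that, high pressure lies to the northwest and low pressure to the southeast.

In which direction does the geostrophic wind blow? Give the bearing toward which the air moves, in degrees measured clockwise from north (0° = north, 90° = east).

225°

The pressure-gradient force points toward the southeast (bearing 135°).
Geostrophic balance: in the Northern Hemisphere the Coriolis force deflects motion to the right, so the geostrophic wind blows 90° to the right of the pressure-gradient force (low pressure on the left).
Rotating 135° by 90° clockwise gives 225° — the wind blows toward the southwest.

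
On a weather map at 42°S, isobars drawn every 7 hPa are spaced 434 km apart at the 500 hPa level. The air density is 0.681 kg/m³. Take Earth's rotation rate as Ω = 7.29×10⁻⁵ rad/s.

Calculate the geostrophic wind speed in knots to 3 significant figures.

Coriolis parameter at 42°S:
f = 2Ω sin φ = 2 × 7.29×10⁻⁵ × sin 42° = 9.76×10⁻⁵ s⁻¹
Pressure gradient: |∂P/∂n| = 700 Pa / 434000 m = 1.61×10⁻³ Pa/m
Geostrophic balance (pressure-gradient force = Coriolis force):
V_g = (1/(fρ)) |∂P/∂n| = 1.61×10⁻³ / (9.76×10⁻⁵ × 0.681) = 24.3 m/s
Converting: 24.3 m/s × 1.944 = 47.2 knots

47.2 knots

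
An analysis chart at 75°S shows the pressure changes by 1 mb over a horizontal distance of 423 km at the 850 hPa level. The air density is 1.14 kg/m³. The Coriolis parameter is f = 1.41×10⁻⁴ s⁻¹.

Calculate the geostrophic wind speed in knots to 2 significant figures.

2.9 knots

Pressure gradient: |∂P/∂n| = 100 Pa / 423000 m = 2.36×10⁻⁴ Pa/m
Geostrophic balance (pressure-gradient force = Coriolis force):
V_g = (1/(fρ)) |∂P/∂n| = 2.36×10⁻⁴ / (1.41×10⁻⁴ × 1.14) = 1.47 m/s
Converting: 1.47 m/s × 1.944 = 2.9 knots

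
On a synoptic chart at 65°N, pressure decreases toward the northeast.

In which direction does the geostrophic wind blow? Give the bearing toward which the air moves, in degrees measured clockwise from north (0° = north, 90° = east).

The pressure-gradient force points toward the northeast (bearing 045°).
Geostrophic balance: in the Northern Hemisphere the Coriolis force deflects motion to the right, so the geostrophic wind blows 90° to the right of the pressure-gradient force (low pressure on the left).
Rotating 045° by 90° clockwise gives 135° — the wind blows toward the southeast.

135°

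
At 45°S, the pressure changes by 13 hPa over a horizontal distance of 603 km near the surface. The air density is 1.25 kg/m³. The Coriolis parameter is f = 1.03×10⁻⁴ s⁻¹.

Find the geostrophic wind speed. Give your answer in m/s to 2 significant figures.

17 m/s

Pressure gradient: |∂P/∂n| = 1300 Pa / 603000 m = 2.16×10⁻³ Pa/m
Geostrophic balance (pressure-gradient force = Coriolis force):
V_g = (1/(fρ)) |∂P/∂n| = 2.16×10⁻³ / (1.03×10⁻⁴ × 1.25) = 16.7 m/s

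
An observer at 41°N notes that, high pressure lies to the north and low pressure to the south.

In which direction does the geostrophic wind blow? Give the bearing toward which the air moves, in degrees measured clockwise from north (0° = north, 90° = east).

270°

The pressure-gradient force points toward the south (bearing 180°).
Geostrophic balance: in the Northern Hemisphere the Coriolis force deflects motion to the right, so the geostrophic wind blows 90° to the right of the pressure-gradient force (low pressure on the left).
Rotating 180° by 90° clockwise gives 270° — the wind blows toward the west.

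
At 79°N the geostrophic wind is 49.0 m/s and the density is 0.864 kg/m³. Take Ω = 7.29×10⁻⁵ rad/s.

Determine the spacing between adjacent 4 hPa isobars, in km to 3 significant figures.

66.0 km

Coriolis parameter at 79°N:
f = 2Ω sin φ = 2 × 7.29×10⁻⁵ × sin 79° = 1.43×10⁻⁴ s⁻¹
Geostrophic balance rearranged: |∂P/∂n| = f ρ V_g
|∂P/∂n| = 1.43×10⁻⁴ × 0.864 × 49.0 = 6.06×10⁻³ Pa/m
Isobar spacing: Δn = ΔP/|∂P/∂n| = 400 Pa / 6.06×10⁻³ Pa/m = 66016 m ≈ 66.0 km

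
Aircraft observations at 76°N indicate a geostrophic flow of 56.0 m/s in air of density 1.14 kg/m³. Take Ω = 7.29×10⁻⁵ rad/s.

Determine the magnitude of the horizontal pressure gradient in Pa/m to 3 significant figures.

Coriolis parameter at 76°N:
f = 2Ω sin φ = 2 × 7.29×10⁻⁵ × sin 76° = 1.41×10⁻⁴ s⁻¹
Geostrophic balance rearranged: |∂P/∂n| = f ρ V_g
|∂P/∂n| = 1.41×10⁻⁴ × 1.14 × 56.0 = 9.03×10⁻³ Pa/m

9.03×10⁻³ Pa/m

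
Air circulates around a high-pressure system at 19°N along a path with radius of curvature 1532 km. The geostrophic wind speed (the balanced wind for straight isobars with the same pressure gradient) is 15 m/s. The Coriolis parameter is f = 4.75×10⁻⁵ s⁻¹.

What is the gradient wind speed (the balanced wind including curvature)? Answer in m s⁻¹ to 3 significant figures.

Around a high, pressure-gradient force acts outward with centrifugal, so Coriolis balances both:
fV = (1/ρ)|∂P/∂n| + V²/R  →  V² − fR·V + fR·V_g = 0
With fR = 4.75×10⁻⁵ × 1532×10³ m = 72.8 m/s:
V = [fR − √((fR)² − 4 fR V_g)]/2 = [72.8 − √(72.8² − 4×72.8×15)]/2 = 21.1 m/s
Supergeostrophic (V > V_g = 15 m/s), as expected around a high.

21.1 m s⁻¹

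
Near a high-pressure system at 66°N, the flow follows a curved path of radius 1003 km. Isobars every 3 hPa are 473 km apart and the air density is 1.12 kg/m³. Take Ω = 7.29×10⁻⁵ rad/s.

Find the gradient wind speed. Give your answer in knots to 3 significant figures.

Coriolis parameter at 66°N:
f = 2Ω sin φ = 2 × 7.29×10⁻⁵ × sin 66° = 1.33×10⁻⁴ s⁻¹
Pressure gradient: |∂P/∂n| = 300 Pa / 473000 m = 6.34×10⁻⁴ Pa/m
Geostrophic speed: V_g = |∂P/∂n|/(fρ) = 6.34×10⁻⁴/(1.33×10⁻⁴ × 1.12) = 4.25 m/s
Around a high, pressure-gradient force acts outward with centrifugal, so Coriolis balances both:
fV = (1/ρ)|∂P/∂n| + V²/R  →  V² − fR·V + fR·V_g = 0
With fR = 1.33×10⁻⁴ × 1003×10³ m = 134 m/s:
V = [fR − √((fR)² − 4 fR V_g)]/2 = [134 − √(134² − 4×134×4.25)]/2 = 4.4 m/s
Supergeostrophic (V > V_g = 4.25 m/s), as expected around a high.
Converting: 4.4 m/s × 1.944 = 8.55 knots

8.55 knots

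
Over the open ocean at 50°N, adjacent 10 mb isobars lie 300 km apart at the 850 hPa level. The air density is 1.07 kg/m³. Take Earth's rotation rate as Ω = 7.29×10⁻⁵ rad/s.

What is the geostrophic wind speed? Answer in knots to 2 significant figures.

54 knots

Coriolis parameter at 50°N:
f = 2Ω sin φ = 2 × 7.29×10⁻⁵ × sin 50° = 1.12×10⁻⁴ s⁻¹
Pressure gradient: |∂P/∂n| = 1000 Pa / 300000 m = 3.33×10⁻³ Pa/m
Geostrophic balance (pressure-gradient force = Coriolis force):
V_g = (1/(fρ)) |∂P/∂n| = 3.33×10⁻³ / (1.12×10⁻⁴ × 1.07) = 27.9 m/s
Converting: 27.9 m/s × 1.944 = 54 knots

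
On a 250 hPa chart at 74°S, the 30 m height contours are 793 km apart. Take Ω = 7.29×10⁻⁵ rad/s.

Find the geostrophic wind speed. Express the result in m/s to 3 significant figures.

2.65 m/s

Coriolis parameter at 74°S:
f = 2Ω sin φ = 2 × 7.29×10⁻⁵ × sin 74° = 1.40×10⁻⁴ s⁻¹
Height gradient: |∂Z/∂n| = 30 m / 793000 m = 3.78×10⁻⁵
On a pressure surface, geostrophic balance gives V_g = (g/f)|∂Z/∂n|:
V_g = 9.81 × 3.78×10⁻⁵ / 1.40×10⁻⁴ = 2.65 m/s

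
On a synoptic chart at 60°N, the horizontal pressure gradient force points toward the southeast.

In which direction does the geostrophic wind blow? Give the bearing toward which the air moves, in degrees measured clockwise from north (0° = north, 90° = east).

225°

The pressure-gradient force points toward the southeast (bearing 135°).
Geostrophic balance: in the Northern Hemisphere the Coriolis force deflects motion to the right, so the geostrophic wind blows 90° to the right of the pressure-gradient force (low pressure on the left).
Rotating 135° by 90° clockwise gives 225° — the wind blows toward the southwest.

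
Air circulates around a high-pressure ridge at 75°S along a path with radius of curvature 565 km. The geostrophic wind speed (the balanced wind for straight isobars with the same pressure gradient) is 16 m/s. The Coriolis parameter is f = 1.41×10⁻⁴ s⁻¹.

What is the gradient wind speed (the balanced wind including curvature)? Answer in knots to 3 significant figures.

43.1 knots

Around a high, pressure-gradient force acts outward with centrifugal, so Coriolis balances both:
fV = (1/ρ)|∂P/∂n| + V²/R  →  V² − fR·V + fR·V_g = 0
With fR = 1.41×10⁻⁴ × 565×10³ m = 79.7 m/s:
V = [fR − √((fR)² − 4 fR V_g)]/2 = [79.7 − √(79.7² − 4×79.7×16)]/2 = 22.2 m/s
Supergeostrophic (V > V_g = 16 m/s), as expected around a high.
Converting: 22.2 m/s × 1.944 = 43.1 knots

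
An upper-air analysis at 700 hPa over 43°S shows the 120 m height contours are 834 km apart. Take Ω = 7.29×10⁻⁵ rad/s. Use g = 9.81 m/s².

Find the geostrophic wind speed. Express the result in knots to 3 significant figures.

Coriolis parameter at 43°S:
f = 2Ω sin φ = 2 × 7.29×10⁻⁵ × sin 43° = 9.94×10⁻⁵ s⁻¹
Height gradient: |∂Z/∂n| = 120 m / 834000 m = 1.44×10⁻⁴
On a pressure surface, geostrophic balance gives V_g = (g/f)|∂Z/∂n|:
V_g = 9.81 × 1.44×10⁻⁴ / 9.94×10⁻⁵ = 14.2 m/s
Converting: 14.2 m/s × 1.944 = 27.6 knots

27.6 knots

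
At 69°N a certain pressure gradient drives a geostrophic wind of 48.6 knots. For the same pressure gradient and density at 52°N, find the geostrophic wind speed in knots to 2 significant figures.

With the same pressure gradient and density, V_g ∝ 1/f ∝ 1/sin φ.
V₂ = V₁ · sin φ₁ / sin φ₂ = 48.6 × sin 69° / sin 52°
V₂ = 48.6 × 0.9336/0.7880 = 58 knots

58 knots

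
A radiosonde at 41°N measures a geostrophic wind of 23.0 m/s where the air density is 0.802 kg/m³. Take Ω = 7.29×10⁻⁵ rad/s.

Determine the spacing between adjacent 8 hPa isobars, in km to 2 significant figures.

450 km

Coriolis parameter at 41°N:
f = 2Ω sin φ = 2 × 7.29×10⁻⁵ × sin 41° = 9.57×10⁻⁵ s⁻¹
Geostrophic balance rearranged: |∂P/∂n| = f ρ V_g
|∂P/∂n| = 9.57×10⁻⁵ × 0.802 × 23.0 = 1.76×10⁻³ Pa/m
Isobar spacing: Δn = ΔP/|∂P/∂n| = 800 Pa / 1.76×10⁻³ Pa/m = 453406 m ≈ 450 km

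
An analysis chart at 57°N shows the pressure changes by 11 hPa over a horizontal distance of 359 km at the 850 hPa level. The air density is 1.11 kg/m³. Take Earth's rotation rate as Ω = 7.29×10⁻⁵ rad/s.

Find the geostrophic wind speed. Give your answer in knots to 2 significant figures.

Coriolis parameter at 57°N:
f = 2Ω sin φ = 2 × 7.29×10⁻⁵ × sin 57° = 1.22×10⁻⁴ s⁻¹
Pressure gradient: |∂P/∂n| = 1100 Pa / 359000 m = 3.06×10⁻³ Pa/m
Geostrophic balance (pressure-gradient force = Coriolis force):
V_g = (1/(fρ)) |∂P/∂n| = 3.06×10⁻³ / (1.22×10⁻⁴ × 1.11) = 22.6 m/s
Converting: 22.6 m/s × 1.944 = 44 knots

44 knots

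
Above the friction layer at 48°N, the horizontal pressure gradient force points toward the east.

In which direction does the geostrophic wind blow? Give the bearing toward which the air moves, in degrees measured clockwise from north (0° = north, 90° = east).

The pressure-gradient force points toward the east (bearing 090°).
Geostrophic balance: in the Northern Hemisphere the Coriolis force deflects motion to the right, so the geostrophic wind blows 90° to the right of the pressure-gradient force (low pressure on the left).
Rotating 090° by 90° clockwise gives 180° — the wind blows toward the south.

180°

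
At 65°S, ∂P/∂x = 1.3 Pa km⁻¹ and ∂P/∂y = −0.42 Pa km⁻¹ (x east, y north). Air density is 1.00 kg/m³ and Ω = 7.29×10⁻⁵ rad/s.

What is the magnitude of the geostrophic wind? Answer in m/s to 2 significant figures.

Coriolis parameter at 65°S:
f = 2Ω sin φ = 2 × 7.29×10⁻⁵ × sin 65° = 1.32×10⁻⁴ s⁻¹
In the Southern Hemisphere f is negative: f = −1.32×10⁻⁴ s⁻¹.
Component geostrophic relations (x east, y north):
u_g = −(1/(fρ)) ∂P/∂y,  v_g = (1/(fρ)) ∂P/∂x
u_g = −(−0.42×10⁻³)/(−1.32×10⁻⁴ × 1.00) = −3.18 m/s;  v_g = (1.3×10⁻³)/(−1.32×10⁻⁴ × 1.00) = −9.84 m/s
|V_g| = √(u_g² + v_g²) = 10.3 m/s

10 m/s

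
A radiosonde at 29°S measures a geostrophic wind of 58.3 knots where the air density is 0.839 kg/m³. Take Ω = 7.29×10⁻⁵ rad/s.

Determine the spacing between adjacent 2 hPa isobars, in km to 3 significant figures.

112 km

Coriolis parameter at 29°S:
f = 2Ω sin φ = 2 × 7.29×10⁻⁵ × sin 29° = 7.07×10⁻⁵ s⁻¹
Wind speed in SI: 58.3 knots = 30.0 m/s
Geostrophic balance rearranged: |∂P/∂n| = f ρ V_g
|∂P/∂n| = 7.07×10⁻⁵ × 0.839 × 30.0 = 1.78×10⁻³ Pa/m
Isobar spacing: Δn = ΔP/|∂P/∂n| = 200 Pa / 1.78×10⁻³ Pa/m = 112443 m ≈ 112 km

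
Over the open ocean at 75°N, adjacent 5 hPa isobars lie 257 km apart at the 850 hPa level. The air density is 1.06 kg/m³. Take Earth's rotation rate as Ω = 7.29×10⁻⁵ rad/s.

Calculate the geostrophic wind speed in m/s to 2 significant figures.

13 m/s

Coriolis parameter at 75°N:
f = 2Ω sin φ = 2 × 7.29×10⁻⁵ × sin 75° = 1.41×10⁻⁴ s⁻¹
Pressure gradient: |∂P/∂n| = 500 Pa / 257000 m = 1.95×10⁻³ Pa/m
Geostrophic balance (pressure-gradient force = Coriolis force):
V_g = (1/(fρ)) |∂P/∂n| = 1.95×10⁻³ / (1.41×10⁻⁴ × 1.06) = 13.0 m/s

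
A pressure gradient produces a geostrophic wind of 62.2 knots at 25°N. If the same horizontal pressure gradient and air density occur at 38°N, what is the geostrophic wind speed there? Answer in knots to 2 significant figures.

With the same pressure gradient and density, V_g ∝ 1/f ∝ 1/sin φ.
V₂ = V₁ · sin φ₁ / sin φ₂ = 62.2 × sin 25° / sin 38°
V₂ = 62.2 × 0.4226/0.6157 = 43 knots

43 knots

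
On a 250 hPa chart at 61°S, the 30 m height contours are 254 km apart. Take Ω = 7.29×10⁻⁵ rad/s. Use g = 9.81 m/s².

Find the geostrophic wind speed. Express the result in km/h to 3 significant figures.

32.7 km/h

Coriolis parameter at 61°S:
f = 2Ω sin φ = 2 × 7.29×10⁻⁵ × sin 61° = 1.28×10⁻⁴ s⁻¹
Height gradient: |∂Z/∂n| = 30 m / 254000 m = 1.18×10⁻⁴
On a pressure surface, geostrophic balance gives V_g = (g/f)|∂Z/∂n|:
V_g = 9.81 × 1.18×10⁻⁴ / 1.28×10⁻⁴ = 9.09 m/s
Converting: 9.09 m/s × 3.6 = 32.7 km/h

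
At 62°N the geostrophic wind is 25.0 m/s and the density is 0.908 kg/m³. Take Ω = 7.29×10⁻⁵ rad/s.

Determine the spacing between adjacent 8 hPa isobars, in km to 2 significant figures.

Coriolis parameter at 62°N:
f = 2Ω sin φ = 2 × 7.29×10⁻⁵ × sin 62° = 1.29×10⁻⁴ s⁻¹
Geostrophic balance rearranged: |∂P/∂n| = f ρ V_g
|∂P/∂n| = 1.29×10⁻⁴ × 0.908 × 25.0 = 2.92×10⁻³ Pa/m
Isobar spacing: Δn = ΔP/|∂P/∂n| = 800 Pa / 2.92×10⁻³ Pa/m = 273761 m ≈ 270 km

270 km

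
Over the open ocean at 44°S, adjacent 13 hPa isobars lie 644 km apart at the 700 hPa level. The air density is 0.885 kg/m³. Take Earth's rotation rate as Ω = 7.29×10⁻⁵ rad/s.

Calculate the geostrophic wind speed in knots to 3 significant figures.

43.8 knots

Coriolis parameter at 44°S:
f = 2Ω sin φ = 2 × 7.29×10⁻⁵ × sin 44° = 1.01×10⁻⁴ s⁻¹
Pressure gradient: |∂P/∂n| = 1300 Pa / 644000 m = 2.02×10⁻³ Pa/m
Geostrophic balance (pressure-gradient force = Coriolis force):
V_g = (1/(fρ)) |∂P/∂n| = 2.02×10⁻³ / (1.01×10⁻⁴ × 0.885) = 22.5 m/s
Converting: 22.5 m/s × 1.944 = 43.8 knots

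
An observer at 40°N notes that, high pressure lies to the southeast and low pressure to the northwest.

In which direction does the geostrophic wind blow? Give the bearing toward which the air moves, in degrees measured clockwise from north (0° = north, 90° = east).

The pressure-gradient force points toward the northwest (bearing 315°).
Geostrophic balance: in the Northern Hemisphere the Coriolis force deflects motion to the right, so the geostrophic wind blows 90° to the right of the pressure-gradient force (low pressure on the left).
Rotating 315° by 90° clockwise gives 045° — the wind blows toward the northeast.

045°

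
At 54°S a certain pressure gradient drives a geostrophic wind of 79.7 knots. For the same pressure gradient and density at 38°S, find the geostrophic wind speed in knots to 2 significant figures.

100 knots

With the same pressure gradient and density, V_g ∝ 1/f ∝ 1/sin φ.
V₂ = V₁ · sin φ₁ / sin φ₂ = 79.7 × sin 54° / sin 38°
V₂ = 79.7 × 0.8090/0.6157 = 100 knots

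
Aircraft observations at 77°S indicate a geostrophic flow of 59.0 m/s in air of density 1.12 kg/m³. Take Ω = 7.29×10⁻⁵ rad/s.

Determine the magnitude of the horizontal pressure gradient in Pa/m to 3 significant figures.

Coriolis parameter at 77°S:
f = 2Ω sin φ = 2 × 7.29×10⁻⁵ × sin 77° = 1.42×10⁻⁴ s⁻¹
Geostrophic balance rearranged: |∂P/∂n| = f ρ V_g
|∂P/∂n| = 1.42×10⁻⁴ × 1.12 × 59.0 = 9.39×10⁻³ Pa/m

9.39×10⁻³ Pa/m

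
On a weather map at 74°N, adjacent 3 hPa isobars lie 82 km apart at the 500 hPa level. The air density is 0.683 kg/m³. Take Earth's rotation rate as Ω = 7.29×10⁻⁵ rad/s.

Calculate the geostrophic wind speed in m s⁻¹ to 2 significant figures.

38 m s⁻¹

Coriolis parameter at 74°N:
f = 2Ω sin φ = 2 × 7.29×10⁻⁵ × sin 74° = 1.40×10⁻⁴ s⁻¹
Pressure gradient: |∂P/∂n| = 300 Pa / 82000 m = 3.66×10⁻³ Pa/m
Geostrophic balance (pressure-gradient force = Coriolis force):
V_g = (1/(fρ)) |∂P/∂n| = 3.66×10⁻³ / (1.40×10⁻⁴ × 0.683) = 38.2 m/s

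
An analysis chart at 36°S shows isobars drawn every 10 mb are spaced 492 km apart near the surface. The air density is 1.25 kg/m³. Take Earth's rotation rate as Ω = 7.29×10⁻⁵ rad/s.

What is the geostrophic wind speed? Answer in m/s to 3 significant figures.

19.0 m/s

Coriolis parameter at 36°S:
f = 2Ω sin φ = 2 × 7.29×10⁻⁵ × sin 36° = 8.57×10⁻⁵ s⁻¹
Pressure gradient: |∂P/∂n| = 1000 Pa / 492000 m = 2.03×10⁻³ Pa/m
Geostrophic balance (pressure-gradient force = Coriolis force):
V_g = (1/(fρ)) |∂P/∂n| = 2.03×10⁻³ / (8.57×10⁻⁵ × 1.25) = 19.0 m/s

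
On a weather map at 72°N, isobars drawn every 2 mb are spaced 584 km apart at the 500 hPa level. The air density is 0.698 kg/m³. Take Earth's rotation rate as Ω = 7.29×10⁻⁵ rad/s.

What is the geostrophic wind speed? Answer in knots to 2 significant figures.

Coriolis parameter at 72°N:
f = 2Ω sin φ = 2 × 7.29×10⁻⁵ × sin 72° = 1.39×10⁻⁴ s⁻¹
Pressure gradient: |∂P/∂n| = 200 Pa / 584000 m = 3.42×10⁻⁴ Pa/m
Geostrophic balance (pressure-gradient force = Coriolis force):
V_g = (1/(fρ)) |∂P/∂n| = 3.42×10⁻⁴ / (1.39×10⁻⁴ × 0.698) = 3.54 m/s
Converting: 3.54 m/s × 1.944 = 6.9 knots

6.9 knots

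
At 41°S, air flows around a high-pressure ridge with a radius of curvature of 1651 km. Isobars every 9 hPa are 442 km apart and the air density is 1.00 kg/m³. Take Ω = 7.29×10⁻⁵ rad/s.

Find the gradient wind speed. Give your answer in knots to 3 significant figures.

49.3 knots

Coriolis parameter at 41°S:
f = 2Ω sin φ = 2 × 7.29×10⁻⁵ × sin 41° = 9.57×10⁻⁵ s⁻¹
Pressure gradient: |∂P/∂n| = 900 Pa / 442000 m = 2.04×10⁻³ Pa/m
Geostrophic speed: V_g = |∂P/∂n|/(fρ) = 2.04×10⁻³/(9.57×10⁻⁵ × 1.00) = 21.3 m/s
Around a high, pressure-gradient force acts outward with centrifugal, so Coriolis balances both:
fV = (1/ρ)|∂P/∂n| + V²/R  →  V² − fR·V + fR·V_g = 0
With fR = 9.57×10⁻⁵ × 1651×10³ m = 158 m/s:
V = [fR − √((fR)² − 4 fR V_g)]/2 = [158 − √(158² − 4×158×21.3)]/2 = 25.4 m/s
Supergeostrophic (V > V_g = 21.3 m/s), as expected around a high.
Converting: 25.4 m/s × 1.944 = 49.3 knots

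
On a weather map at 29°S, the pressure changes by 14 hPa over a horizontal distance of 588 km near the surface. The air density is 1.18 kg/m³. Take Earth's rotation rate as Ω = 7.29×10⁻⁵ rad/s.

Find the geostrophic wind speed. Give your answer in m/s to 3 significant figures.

Coriolis parameter at 29°S:
f = 2Ω sin φ = 2 × 7.29×10⁻⁵ × sin 29° = 7.07×10⁻⁵ s⁻¹
Pressure gradient: |∂P/∂n| = 1400 Pa / 588000 m = 2.38×10⁻³ Pa/m
Geostrophic balance (pressure-gradient force = Coriolis force):
V_g = (1/(fρ)) |∂P/∂n| = 2.38×10⁻³ / (7.07×10⁻⁵ × 1.18) = 28.5 m/s

28.5 m/s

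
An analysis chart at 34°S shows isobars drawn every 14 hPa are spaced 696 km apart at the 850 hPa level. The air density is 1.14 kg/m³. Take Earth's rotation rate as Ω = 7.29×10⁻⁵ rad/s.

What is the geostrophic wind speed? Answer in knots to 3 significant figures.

42.1 knots

Coriolis parameter at 34°S:
f = 2Ω sin φ = 2 × 7.29×10⁻⁵ × sin 34° = 8.15×10⁻⁵ s⁻¹
Pressure gradient: |∂P/∂n| = 1400 Pa / 696000 m = 2.01×10⁻³ Pa/m
Geostrophic balance (pressure-gradient force = Coriolis force):
V_g = (1/(fρ)) |∂P/∂n| = 2.01×10⁻³ / (8.15×10⁻⁵ × 1.14) = 21.6 m/s
Converting: 21.6 m/s × 1.944 = 42.1 knots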